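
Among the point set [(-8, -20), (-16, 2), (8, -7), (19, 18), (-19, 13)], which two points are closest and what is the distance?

Computing all pairwise distances among 5 points:

d((-8, -20), (-16, 2)) = 23.4094
d((-8, -20), (8, -7)) = 20.6155
d((-8, -20), (19, 18)) = 46.6154
d((-8, -20), (-19, 13)) = 34.7851
d((-16, 2), (8, -7)) = 25.632
d((-16, 2), (19, 18)) = 38.4838
d((-16, 2), (-19, 13)) = 11.4018 <-- minimum
d((8, -7), (19, 18)) = 27.313
d((8, -7), (-19, 13)) = 33.6006
d((19, 18), (-19, 13)) = 38.3275

Closest pair: (-16, 2) and (-19, 13) with distance 11.4018

The closest pair is (-16, 2) and (-19, 13) with Euclidean distance 11.4018. For 5 points, brute-force pairwise comparison is shown above. For large n, the divide-and-conquer algorithm (sort by x, recurse on halves, check the dividing strip) achieves O(n log n).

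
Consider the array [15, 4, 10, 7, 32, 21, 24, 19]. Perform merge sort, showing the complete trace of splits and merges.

Merge sort trace:

Split: [15, 4, 10, 7, 32, 21, 24, 19] -> [15, 4, 10, 7] and [32, 21, 24, 19]
  Split: [15, 4, 10, 7] -> [15, 4] and [10, 7]
    Split: [15, 4] -> [15] and [4]
    Merge: [15] + [4] -> [4, 15]
    Split: [10, 7] -> [10] and [7]
    Merge: [10] + [7] -> [7, 10]
  Merge: [4, 15] + [7, 10] -> [4, 7, 10, 15]
  Split: [32, 21, 24, 19] -> [32, 21] and [24, 19]
    Split: [32, 21] -> [32] and [21]
    Merge: [32] + [21] -> [21, 32]
    Split: [24, 19] -> [24] and [19]
    Merge: [24] + [19] -> [19, 24]
  Merge: [21, 32] + [19, 24] -> [19, 21, 24, 32]
Merge: [4, 7, 10, 15] + [19, 21, 24, 32] -> [4, 7, 10, 15, 19, 21, 24, 32]

Final sorted array: [4, 7, 10, 15, 19, 21, 24, 32]

The merge sort proceeds by recursively splitting the array and merging sorted halves.
After all merges, the sorted array is [4, 7, 10, 15, 19, 21, 24, 32].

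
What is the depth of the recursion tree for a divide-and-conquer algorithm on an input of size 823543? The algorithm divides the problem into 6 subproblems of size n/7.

For divide and conquer with division factor 7:

Problem sizes at each level:
Level 0: 823543
Level 1: 117649
Level 2: 16807
Level 3: 2401
Level 4: 343
Level 5: 49
Level 6: 7
Level 7: 1

The root is level 0 and the size-1 base case is level 7 (the tree spans levels 0 through 7, i.e. 8 levels counting the root), so the depth is the number of divisions: log_7(823543) = 7

The recursion tree depth is log_7(823543) = 7. At each level, the problem size is divided by 7, so it takes 7 divisions to reduce to a base case of size 1. The algorithm makes 6 recursive calls at each level.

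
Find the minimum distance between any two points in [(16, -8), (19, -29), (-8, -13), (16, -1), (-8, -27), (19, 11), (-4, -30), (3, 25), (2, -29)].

Computing all pairwise distances among 9 points:

d((16, -8), (19, -29)) = 21.2132
d((16, -8), (-8, -13)) = 24.5153
d((16, -8), (16, -1)) = 7.0
d((16, -8), (-8, -27)) = 30.6105
d((16, -8), (19, 11)) = 19.2354
d((16, -8), (-4, -30)) = 29.7321
d((16, -8), (3, 25)) = 35.4683
d((16, -8), (2, -29)) = 25.2389
d((19, -29), (-8, -13)) = 31.3847
d((19, -29), (16, -1)) = 28.1603
d((19, -29), (-8, -27)) = 27.074
d((19, -29), (19, 11)) = 40.0
d((19, -29), (-4, -30)) = 23.0217
d((19, -29), (3, 25)) = 56.3205
d((19, -29), (2, -29)) = 17.0
d((-8, -13), (16, -1)) = 26.8328
d((-8, -13), (-8, -27)) = 14.0
d((-8, -13), (19, 11)) = 36.1248
d((-8, -13), (-4, -30)) = 17.4642
d((-8, -13), (3, 25)) = 39.5601
d((-8, -13), (2, -29)) = 18.868
d((16, -1), (-8, -27)) = 35.3836
d((16, -1), (19, 11)) = 12.3693
d((16, -1), (-4, -30)) = 35.2278
d((16, -1), (3, 25)) = 29.0689
d((16, -1), (2, -29)) = 31.305
d((-8, -27), (19, 11)) = 46.6154
d((-8, -27), (-4, -30)) = 5.0 <-- minimum
d((-8, -27), (3, 25)) = 53.1507
d((-8, -27), (2, -29)) = 10.198
d((19, 11), (-4, -30)) = 47.0106
d((19, 11), (3, 25)) = 21.2603
d((19, 11), (2, -29)) = 43.4626
d((-4, -30), (3, 25)) = 55.4437
d((-4, -30), (2, -29)) = 6.0828
d((3, 25), (2, -29)) = 54.0093

Closest pair: (-8, -27) and (-4, -30) with distance 5.0

The closest pair is (-8, -27) and (-4, -30) with Euclidean distance 5.0. For 9 points, brute-force pairwise comparison is shown above. For large n, the divide-and-conquer algorithm (sort by x, recurse on halves, check the dividing strip) achieves O(n log n).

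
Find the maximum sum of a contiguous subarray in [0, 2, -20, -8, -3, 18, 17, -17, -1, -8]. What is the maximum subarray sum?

Using Kadane's algorithm on [0, 2, -20, -8, -3, 18, 17, -17, -1, -8]:

Scanning through the array:
Position 1 (value 2): max_ending_here = 2, max_so_far = 2
Position 2 (value -20): max_ending_here = -18, max_so_far = 2
Position 3 (value -8): max_ending_here = -8, max_so_far = 2
Position 4 (value -3): max_ending_here = -3, max_so_far = 2
Position 5 (value 18): max_ending_here = 18, max_so_far = 18
Position 6 (value 17): max_ending_here = 35, max_so_far = 35
Position 7 (value -17): max_ending_here = 18, max_so_far = 35
Position 8 (value -1): max_ending_here = 17, max_so_far = 35
Position 9 (value -8): max_ending_here = 9, max_so_far = 35

Maximum subarray: [18, 17]
Maximum sum: 35

The maximum subarray is [18, 17] with sum 35. This subarray runs from index 5 to index 6.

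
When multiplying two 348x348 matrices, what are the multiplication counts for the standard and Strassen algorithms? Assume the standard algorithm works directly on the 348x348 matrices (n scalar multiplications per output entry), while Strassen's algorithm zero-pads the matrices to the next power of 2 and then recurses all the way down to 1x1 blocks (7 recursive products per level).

Matrix multiplication for 348x348 matrices:

Strassen's algorithm requires power-of-2 dimensions. Pad 348x348 to 512x512 (next power of 2).

Standard algorithm: 348^3 = 42144192 multiplications
Strassen's algorithm: 7^(log2(512)) = 7^9 = 40353607 multiplications
Savings: 42144192 - 40353607 = 1790585 multiplications

Standard: 42144192 multiplications (348^3). Strassen: 40353607 multiplications (7^9, after padding to 512x512). Strassen reduces 8 recursive multiplications to 7 at each level.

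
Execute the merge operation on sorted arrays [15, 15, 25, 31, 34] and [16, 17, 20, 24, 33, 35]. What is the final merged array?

Merging process:

Compare 15 vs 16: take 15 from left. Merged: [15]
Compare 15 vs 16: take 15 from left. Merged: [15, 15]
Compare 25 vs 16: take 16 from right. Merged: [15, 15, 16]
Compare 25 vs 17: take 17 from right. Merged: [15, 15, 16, 17]
Compare 25 vs 20: take 20 from right. Merged: [15, 15, 16, 17, 20]
Compare 25 vs 24: take 24 from right. Merged: [15, 15, 16, 17, 20, 24]
Compare 25 vs 33: take 25 from left. Merged: [15, 15, 16, 17, 20, 24, 25]
Compare 31 vs 33: take 31 from left. Merged: [15, 15, 16, 17, 20, 24, 25, 31]
Compare 34 vs 33: take 33 from right. Merged: [15, 15, 16, 17, 20, 24, 25, 31, 33]
Compare 34 vs 35: take 34 from left. Merged: [15, 15, 16, 17, 20, 24, 25, 31, 33, 34]
Append remaining from right: [35]. Merged: [15, 15, 16, 17, 20, 24, 25, 31, 33, 34, 35]

Final merged array: [15, 15, 16, 17, 20, 24, 25, 31, 33, 34, 35]
Total comparisons: 10

The merged array is [15, 15, 16, 17, 20, 24, 25, 31, 33, 34, 35], requiring 10 comparisons. The merge step runs in O(n) time where n is the total number of elements.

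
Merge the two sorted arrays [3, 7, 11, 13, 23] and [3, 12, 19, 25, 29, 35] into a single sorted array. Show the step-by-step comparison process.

Merging process:

Compare 3 vs 3: take 3 from left. Merged: [3]
Compare 7 vs 3: take 3 from right. Merged: [3, 3]
Compare 7 vs 12: take 7 from left. Merged: [3, 3, 7]
Compare 11 vs 12: take 11 from left. Merged: [3, 3, 7, 11]
Compare 13 vs 12: take 12 from right. Merged: [3, 3, 7, 11, 12]
Compare 13 vs 19: take 13 from left. Merged: [3, 3, 7, 11, 12, 13]
Compare 23 vs 19: take 19 from right. Merged: [3, 3, 7, 11, 12, 13, 19]
Compare 23 vs 25: take 23 from left. Merged: [3, 3, 7, 11, 12, 13, 19, 23]
Append remaining from right: [25, 29, 35]. Merged: [3, 3, 7, 11, 12, 13, 19, 23, 25, 29, 35]

Final merged array: [3, 3, 7, 11, 12, 13, 19, 23, 25, 29, 35]
Total comparisons: 8

The merged array is [3, 3, 7, 11, 12, 13, 19, 23, 25, 29, 35], requiring 8 comparisons. The merge step runs in O(n) time where n is the total number of elements.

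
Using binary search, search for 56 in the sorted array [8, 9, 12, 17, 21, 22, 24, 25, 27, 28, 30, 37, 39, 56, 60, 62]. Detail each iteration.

Binary search for 56 in [8, 9, 12, 17, 21, 22, 24, 25, 27, 28, 30, 37, 39, 56, 60, 62]:

lo=0, hi=15, mid=7, arr[mid]=25 -> 25 < 56, search right half
lo=8, hi=15, mid=11, arr[mid]=37 -> 37 < 56, search right half
lo=12, hi=15, mid=13, arr[mid]=56 -> Found target at index 13!

Binary search finds 56 at index 13 after 3 comparisons. The search repeatedly halves the search space by comparing with the middle element.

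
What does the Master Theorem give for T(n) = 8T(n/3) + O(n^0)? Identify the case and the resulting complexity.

Master Theorem for T(n) = 8T(n/3) + O(n^0):

a = 8, b = 3, c = 0
log_b(a) = log_3(8) = 1.8928

Case 1: c = 0 < log_3(8) = 1.8928
T(n) = O(n^(log_3 8))

For T(n) = 8T(n/3) + O(n^0): log_3(8) = 1.8928. This is Case 1 of the Master Theorem (c < log_b(a), work dominated by leaves), giving O(n^(log_3 8)).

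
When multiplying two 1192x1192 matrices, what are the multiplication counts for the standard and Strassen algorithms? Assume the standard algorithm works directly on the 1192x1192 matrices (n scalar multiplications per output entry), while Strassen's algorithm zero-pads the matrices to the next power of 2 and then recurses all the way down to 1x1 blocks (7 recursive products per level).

Matrix multiplication for 1192x1192 matrices:

Strassen's algorithm requires power-of-2 dimensions. Pad 1192x1192 to 2048x2048 (next power of 2).

Standard algorithm: 1192^3 = 1693669888 multiplications
Strassen's algorithm: 7^(log2(2048)) = 7^11 = 1977326743 multiplications
Difference: 1693669888 - 1977326743 = -283656855 (Strassen uses MORE here due to padding overhead — for small or just-over-power-of-2 n, padding can outweigh the per-level savings)

Standard: 1693669888 multiplications (1192^3). Strassen: 1977326743 multiplications (7^11, after padding to 2048x2048). Strassen reduces 8 recursive multiplications to 7 at each level.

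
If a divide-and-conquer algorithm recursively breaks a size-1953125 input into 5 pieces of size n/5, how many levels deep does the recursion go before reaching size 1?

For divide and conquer with division factor 5:

Problem sizes at each level:
Level 0: 1953125
Level 1: 390625
Level 2: 78125
Level 3: 15625
Level 4: 3125
Level 5: 625
Level 6: 125
Level 7: 25
Level 8: 5
Level 9: 1

The root is level 0 and the size-1 base case is level 9 (the tree spans levels 0 through 9, i.e. 10 levels counting the root), so the depth is the number of divisions: log_5(1953125) = 9

The recursion tree depth is log_5(1953125) = 9. At each level, the problem size is divided by 5, so it takes 9 divisions to reduce to a base case of size 1. The algorithm makes 5 recursive calls at each level.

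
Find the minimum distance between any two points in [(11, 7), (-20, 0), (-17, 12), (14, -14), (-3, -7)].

Computing all pairwise distances among 5 points:

d((11, 7), (-20, 0)) = 31.7805
d((11, 7), (-17, 12)) = 28.4429
d((11, 7), (14, -14)) = 21.2132
d((11, 7), (-3, -7)) = 19.799
d((-20, 0), (-17, 12)) = 12.3693 <-- minimum
d((-20, 0), (14, -14)) = 36.7696
d((-20, 0), (-3, -7)) = 18.3848
d((-17, 12), (14, -14)) = 40.4599
d((-17, 12), (-3, -7)) = 23.6008
d((14, -14), (-3, -7)) = 18.3848

Closest pair: (-20, 0) and (-17, 12) with distance 12.3693

The closest pair is (-20, 0) and (-17, 12) with Euclidean distance 12.3693. For 5 points, brute-force pairwise comparison is shown above. For large n, the divide-and-conquer algorithm (sort by x, recurse on halves, check the dividing strip) achieves O(n log n).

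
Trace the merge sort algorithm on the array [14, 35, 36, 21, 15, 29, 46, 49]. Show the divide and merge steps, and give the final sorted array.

Merge sort trace:

Split: [14, 35, 36, 21, 15, 29, 46, 49] -> [14, 35, 36, 21] and [15, 29, 46, 49]
  Split: [14, 35, 36, 21] -> [14, 35] and [36, 21]
    Split: [14, 35] -> [14] and [35]
    Merge: [14] + [35] -> [14, 35]
    Split: [36, 21] -> [36] and [21]
    Merge: [36] + [21] -> [21, 36]
  Merge: [14, 35] + [21, 36] -> [14, 21, 35, 36]
  Split: [15, 29, 46, 49] -> [15, 29] and [46, 49]
    Split: [15, 29] -> [15] and [29]
    Merge: [15] + [29] -> [15, 29]
    Split: [46, 49] -> [46] and [49]
    Merge: [46] + [49] -> [46, 49]
  Merge: [15, 29] + [46, 49] -> [15, 29, 46, 49]
Merge: [14, 21, 35, 36] + [15, 29, 46, 49] -> [14, 15, 21, 29, 35, 36, 46, 49]

Final sorted array: [14, 15, 21, 29, 35, 36, 46, 49]

The merge sort proceeds by recursively splitting the array and merging sorted halves.
After all merges, the sorted array is [14, 15, 21, 29, 35, 36, 46, 49].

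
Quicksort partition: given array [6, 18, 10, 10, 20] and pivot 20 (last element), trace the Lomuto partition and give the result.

Lomuto partition with pivot = 20:

Initial array: [6, 18, 10, 10, 20]

arr[0]=6 <= 20: swap with position 0, array becomes [6, 18, 10, 10, 20]
arr[1]=18 <= 20: swap with position 1, array becomes [6, 18, 10, 10, 20]
arr[2]=10 <= 20: swap with position 2, array becomes [6, 18, 10, 10, 20]
arr[3]=10 <= 20: swap with position 3, array becomes [6, 18, 10, 10, 20]

Place pivot at position 4: [6, 18, 10, 10, 20]
Pivot position: 4

After partitioning with pivot 20, the array becomes [6, 18, 10, 10, 20]. The pivot is placed at index 4. All elements to the left of the pivot are <= 20, and all elements to the right are > 20.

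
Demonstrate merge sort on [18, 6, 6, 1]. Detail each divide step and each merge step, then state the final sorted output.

Merge sort trace:

Split: [18, 6, 6, 1] -> [18, 6] and [6, 1]
  Split: [18, 6] -> [18] and [6]
  Merge: [18] + [6] -> [6, 18]
  Split: [6, 1] -> [6] and [1]
  Merge: [6] + [1] -> [1, 6]
Merge: [6, 18] + [1, 6] -> [1, 6, 6, 18]

Final sorted array: [1, 6, 6, 18]

The merge sort proceeds by recursively splitting the array and merging sorted halves.
After all merges, the sorted array is [1, 6, 6, 18].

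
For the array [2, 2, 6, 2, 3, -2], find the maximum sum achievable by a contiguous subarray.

Using Kadane's algorithm on [2, 2, 6, 2, 3, -2]:

Scanning through the array:
Position 1 (value 2): max_ending_here = 4, max_so_far = 4
Position 2 (value 6): max_ending_here = 10, max_so_far = 10
Position 3 (value 2): max_ending_here = 12, max_so_far = 12
Position 4 (value 3): max_ending_here = 15, max_so_far = 15
Position 5 (value -2): max_ending_here = 13, max_so_far = 15

Maximum subarray: [2, 2, 6, 2, 3]
Maximum sum: 15

The maximum subarray is [2, 2, 6, 2, 3] with sum 15. This subarray runs from index 0 to index 4.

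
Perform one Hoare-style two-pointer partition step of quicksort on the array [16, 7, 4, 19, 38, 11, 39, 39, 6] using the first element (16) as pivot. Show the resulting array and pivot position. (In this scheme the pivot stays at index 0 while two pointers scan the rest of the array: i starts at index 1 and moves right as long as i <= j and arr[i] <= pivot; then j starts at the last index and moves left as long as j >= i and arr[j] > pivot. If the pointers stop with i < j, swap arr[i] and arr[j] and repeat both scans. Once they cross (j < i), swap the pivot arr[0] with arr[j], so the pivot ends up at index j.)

Hoare-style two-pointer partition with pivot = 16:

Initial array: [16, 7, 4, 19, 38, 11, 39, 39, 6]

Pointers start at i = 1, j = 8.
i stops at index 3 (arr[3]=19 > 16), j stops at index 8 (arr[8]=6 <= 16): swap arr[3] and arr[8], array becomes [16, 7, 4, 6, 38, 11, 39, 39, 19]
i stops at index 4 (arr[4]=38 > 16), j stops at index 5 (arr[5]=11 <= 16): swap arr[4] and arr[5], array becomes [16, 7, 4, 6, 11, 38, 39, 39, 19]
i ends at 5, j ends at 4: the pointers have crossed (j < i), so scanning stops.

Swap pivot arr[0] with arr[4] to place pivot at position 4: [11, 7, 4, 6, 16, 38, 39, 39, 19]
Pivot position: 4

After partitioning with pivot 16, the array becomes [11, 7, 4, 6, 16, 38, 39, 39, 19]. The pivot is placed at index 4. All elements to the left of the pivot are <= 16, and all elements to the right are > 16.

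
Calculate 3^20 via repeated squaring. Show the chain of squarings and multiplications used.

Computing 3^20 by squaring (build up from 3^1; each line after the first costs one multiplication):

3^1 = 3
3^2 = (3^1)^2 = 3^2 = 9
3^4 = (3^2)^2 = 9^2 = 81
3^5 = 3 * 3^4 = 3 * 81 = 243
3^10 = (3^5)^2 = 243^2 = 59049
3^20 = (3^10)^2 = 59049^2 = 3486784401

Result: 3486784401
Multiplications needed: 5 (5 lines after 3^1)

3^20 = 3486784401. Using exponentiation by squaring, this requires 5 multiplications. The key idea: if the exponent is even, square the half-power; if odd, multiply by the base once.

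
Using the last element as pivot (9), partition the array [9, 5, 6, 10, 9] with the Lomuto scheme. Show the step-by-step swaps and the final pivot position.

Lomuto partition with pivot = 9:

Initial array: [9, 5, 6, 10, 9]

arr[0]=9 <= 9: swap with position 0, array becomes [9, 5, 6, 10, 9]
arr[1]=5 <= 9: swap with position 1, array becomes [9, 5, 6, 10, 9]
arr[2]=6 <= 9: swap with position 2, array becomes [9, 5, 6, 10, 9]
arr[3]=10 > 9: no swap

Place pivot at position 3: [9, 5, 6, 9, 10]
Pivot position: 3

After partitioning with pivot 9, the array becomes [9, 5, 6, 9, 10]. The pivot is placed at index 3. All elements to the left of the pivot are <= 9, and all elements to the right are > 9.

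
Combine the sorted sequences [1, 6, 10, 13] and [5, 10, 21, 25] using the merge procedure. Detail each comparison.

Merging process:

Compare 1 vs 5: take 1 from left. Merged: [1]
Compare 6 vs 5: take 5 from right. Merged: [1, 5]
Compare 6 vs 10: take 6 from left. Merged: [1, 5, 6]
Compare 10 vs 10: take 10 from left. Merged: [1, 5, 6, 10]
Compare 13 vs 10: take 10 from right. Merged: [1, 5, 6, 10, 10]
Compare 13 vs 21: take 13 from left. Merged: [1, 5, 6, 10, 10, 13]
Append remaining from right: [21, 25]. Merged: [1, 5, 6, 10, 10, 13, 21, 25]

Final merged array: [1, 5, 6, 10, 10, 13, 21, 25]
Total comparisons: 6

The merged array is [1, 5, 6, 10, 10, 13, 21, 25], requiring 6 comparisons. The merge step runs in O(n) time where n is the total number of elements.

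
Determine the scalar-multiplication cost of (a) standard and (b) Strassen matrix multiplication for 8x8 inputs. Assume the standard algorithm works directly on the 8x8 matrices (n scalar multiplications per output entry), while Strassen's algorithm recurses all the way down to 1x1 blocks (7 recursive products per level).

Matrix multiplication for 8x8 matrices:

Standard algorithm: 8^3 = 512 multiplications
Strassen's algorithm: 7^(log2(8)) = 7^3 = 343 multiplications
Savings: 512 - 343 = 169 multiplications

Standard: 512 multiplications (8^3). Strassen: 343 multiplications (7^3). Strassen reduces 8 recursive multiplications to 7 at each level.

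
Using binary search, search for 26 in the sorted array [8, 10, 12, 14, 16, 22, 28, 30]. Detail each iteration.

Binary search for 26 in [8, 10, 12, 14, 16, 22, 28, 30]:

lo=0, hi=7, mid=3, arr[mid]=14 -> 14 < 26, search right half
lo=4, hi=7, mid=5, arr[mid]=22 -> 22 < 26, search right half
lo=6, hi=7, mid=6, arr[mid]=28 -> 28 > 26, search left half
lo=6 > hi=5, target 26 not found

Binary search determines that 26 is not in the array after 3 comparisons. The search space was exhausted without finding the target.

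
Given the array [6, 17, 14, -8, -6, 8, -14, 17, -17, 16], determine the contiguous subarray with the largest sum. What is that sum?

Using Kadane's algorithm on [6, 17, 14, -8, -6, 8, -14, 17, -17, 16]:

Scanning through the array:
Position 1 (value 17): max_ending_here = 23, max_so_far = 23
Position 2 (value 14): max_ending_here = 37, max_so_far = 37
Position 3 (value -8): max_ending_here = 29, max_so_far = 37
Position 4 (value -6): max_ending_here = 23, max_so_far = 37
Position 5 (value 8): max_ending_here = 31, max_so_far = 37
Position 6 (value -14): max_ending_here = 17, max_so_far = 37
Position 7 (value 17): max_ending_here = 34, max_so_far = 37
Position 8 (value -17): max_ending_here = 17, max_so_far = 37
Position 9 (value 16): max_ending_here = 33, max_so_far = 37

Maximum subarray: [6, 17, 14]
Maximum sum: 37

The maximum subarray is [6, 17, 14] with sum 37. This subarray runs from index 0 to index 2.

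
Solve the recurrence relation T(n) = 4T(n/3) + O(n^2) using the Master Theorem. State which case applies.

Master Theorem for T(n) = 4T(n/3) + O(n^2):

a = 4, b = 3, c = 2
log_b(a) = log_3(4) = 1.2619

Case 3: c = 2 > log_3(4) = 1.2619
T(n) = O(n^2) = O(n^2)

For T(n) = 4T(n/3) + O(n^2): log_3(4) = 1.2619. This is Case 3 of the Master Theorem (c > log_b(a), work dominated by root), giving O(n^2).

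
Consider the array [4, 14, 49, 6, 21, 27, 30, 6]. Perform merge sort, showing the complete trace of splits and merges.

Merge sort trace:

Split: [4, 14, 49, 6, 21, 27, 30, 6] -> [4, 14, 49, 6] and [21, 27, 30, 6]
  Split: [4, 14, 49, 6] -> [4, 14] and [49, 6]
    Split: [4, 14] -> [4] and [14]
    Merge: [4] + [14] -> [4, 14]
    Split: [49, 6] -> [49] and [6]
    Merge: [49] + [6] -> [6, 49]
  Merge: [4, 14] + [6, 49] -> [4, 6, 14, 49]
  Split: [21, 27, 30, 6] -> [21, 27] and [30, 6]
    Split: [21, 27] -> [21] and [27]
    Merge: [21] + [27] -> [21, 27]
    Split: [30, 6] -> [30] and [6]
    Merge: [30] + [6] -> [6, 30]
  Merge: [21, 27] + [6, 30] -> [6, 21, 27, 30]
Merge: [4, 6, 14, 49] + [6, 21, 27, 30] -> [4, 6, 6, 14, 21, 27, 30, 49]

Final sorted array: [4, 6, 6, 14, 21, 27, 30, 49]

The merge sort proceeds by recursively splitting the array and merging sorted halves.
After all merges, the sorted array is [4, 6, 6, 14, 21, 27, 30, 49].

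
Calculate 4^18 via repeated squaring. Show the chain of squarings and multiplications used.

Computing 4^18 by squaring (build up from 4^1; each line after the first costs one multiplication):

4^1 = 4
4^2 = (4^1)^2 = 4^2 = 16
4^4 = (4^2)^2 = 16^2 = 256
4^8 = (4^4)^2 = 256^2 = 65536
4^9 = 4 * 4^8 = 4 * 65536 = 262144
4^18 = (4^9)^2 = 262144^2 = 68719476736

Result: 68719476736
Multiplications needed: 5 (5 lines after 4^1)

4^18 = 68719476736. Using exponentiation by squaring, this requires 5 multiplications. The key idea: if the exponent is even, square the half-power; if odd, multiply by the base once.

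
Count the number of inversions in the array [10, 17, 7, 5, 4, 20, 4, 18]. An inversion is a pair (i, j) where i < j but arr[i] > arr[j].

Finding inversions in [10, 17, 7, 5, 4, 20, 4, 18]:

(0, 2): arr[0]=10 > arr[2]=7
(0, 3): arr[0]=10 > arr[3]=5
(0, 4): arr[0]=10 > arr[4]=4
(0, 6): arr[0]=10 > arr[6]=4
(1, 2): arr[1]=17 > arr[2]=7
(1, 3): arr[1]=17 > arr[3]=5
(1, 4): arr[1]=17 > arr[4]=4
(1, 6): arr[1]=17 > arr[6]=4
(2, 3): arr[2]=7 > arr[3]=5
(2, 4): arr[2]=7 > arr[4]=4
(2, 6): arr[2]=7 > arr[6]=4
(3, 4): arr[3]=5 > arr[4]=4
(3, 6): arr[3]=5 > arr[6]=4
(5, 6): arr[5]=20 > arr[6]=4
(5, 7): arr[5]=20 > arr[7]=18

Total inversions: 15

The array has 15 inversion(s): (0,2), (0,3), (0,4), (0,6), (1,2), (1,3), (1,4), (1,6), (2,3), (2,4), (2,6), (3,4), (3,6), (5,6), (5,7). Each pair (i,j) satisfies i < j and arr[i] > arr[j].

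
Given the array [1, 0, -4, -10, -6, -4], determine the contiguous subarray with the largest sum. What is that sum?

Using Kadane's algorithm on [1, 0, -4, -10, -6, -4]:

Scanning through the array:
Position 1 (value 0): max_ending_here = 1, max_so_far = 1
Position 2 (value -4): max_ending_here = -3, max_so_far = 1
Position 3 (value -10): max_ending_here = -10, max_so_far = 1
Position 4 (value -6): max_ending_here = -6, max_so_far = 1
Position 5 (value -4): max_ending_here = -4, max_so_far = 1

Maximum subarray: [1]
Maximum sum: 1

The maximum subarray is [1] with sum 1. This subarray runs from index 0 to index 0.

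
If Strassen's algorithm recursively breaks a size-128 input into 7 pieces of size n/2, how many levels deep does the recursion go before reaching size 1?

For divide and conquer with division factor 2:

Problem sizes at each level:
Level 0: 128
Level 1: 64
Level 2: 32
Level 3: 16
Level 4: 8
Level 5: 4
Level 6: 2
Level 7: 1

The root is level 0 and the size-1 base case is level 7 (the tree spans levels 0 through 7, i.e. 8 levels counting the root), so the depth is the number of divisions: log_2(128) = 7

The recursion tree depth is log_2(128) = 7. At each level, the problem size is divided by 2, so it takes 7 divisions to reduce to a base case of size 1. The algorithm makes 7 recursive calls at each level.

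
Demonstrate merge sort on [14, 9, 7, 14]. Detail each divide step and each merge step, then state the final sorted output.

Merge sort trace:

Split: [14, 9, 7, 14] -> [14, 9] and [7, 14]
  Split: [14, 9] -> [14] and [9]
  Merge: [14] + [9] -> [9, 14]
  Split: [7, 14] -> [7] and [14]
  Merge: [7] + [14] -> [7, 14]
Merge: [9, 14] + [7, 14] -> [7, 9, 14, 14]

Final sorted array: [7, 9, 14, 14]

The merge sort proceeds by recursively splitting the array and merging sorted halves.
After all merges, the sorted array is [7, 9, 14, 14].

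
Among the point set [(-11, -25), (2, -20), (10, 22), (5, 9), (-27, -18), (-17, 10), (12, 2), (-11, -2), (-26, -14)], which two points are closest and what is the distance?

Computing all pairwise distances among 9 points:

d((-11, -25), (2, -20)) = 13.9284
d((-11, -25), (10, 22)) = 51.4782
d((-11, -25), (5, 9)) = 37.5766
d((-11, -25), (-27, -18)) = 17.4642
d((-11, -25), (-17, 10)) = 35.5106
d((-11, -25), (12, 2)) = 35.4683
d((-11, -25), (-11, -2)) = 23.0
d((-11, -25), (-26, -14)) = 18.6011
d((2, -20), (10, 22)) = 42.7551
d((2, -20), (5, 9)) = 29.1548
d((2, -20), (-27, -18)) = 29.0689
d((2, -20), (-17, 10)) = 35.5106
d((2, -20), (12, 2)) = 24.1661
d((2, -20), (-11, -2)) = 22.2036
d((2, -20), (-26, -14)) = 28.6356
d((10, 22), (5, 9)) = 13.9284
d((10, 22), (-27, -18)) = 54.4885
d((10, 22), (-17, 10)) = 29.5466
d((10, 22), (12, 2)) = 20.0998
d((10, 22), (-11, -2)) = 31.8904
d((10, 22), (-26, -14)) = 50.9117
d((5, 9), (-27, -18)) = 41.8688
d((5, 9), (-17, 10)) = 22.0227
d((5, 9), (12, 2)) = 9.8995
d((5, 9), (-11, -2)) = 19.4165
d((5, 9), (-26, -14)) = 38.6005
d((-27, -18), (-17, 10)) = 29.7321
d((-27, -18), (12, 2)) = 43.8292
d((-27, -18), (-11, -2)) = 22.6274
d((-27, -18), (-26, -14)) = 4.1231 <-- minimum
d((-17, 10), (12, 2)) = 30.0832
d((-17, 10), (-11, -2)) = 13.4164
d((-17, 10), (-26, -14)) = 25.632
d((12, 2), (-11, -2)) = 23.3452
d((12, 2), (-26, -14)) = 41.2311
d((-11, -2), (-26, -14)) = 19.2094

Closest pair: (-27, -18) and (-26, -14) with distance 4.1231

The closest pair is (-27, -18) and (-26, -14) with Euclidean distance 4.1231. For 9 points, brute-force pairwise comparison is shown above. For large n, the divide-and-conquer algorithm (sort by x, recurse on halves, check the dividing strip) achieves O(n log n).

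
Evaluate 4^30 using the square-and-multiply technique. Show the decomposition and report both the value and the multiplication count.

Computing 4^30 by squaring (build up from 4^1; each line after the first costs one multiplication):

4^1 = 4
4^2 = (4^1)^2 = 4^2 = 16
4^3 = 4 * 4^2 = 4 * 16 = 64
4^6 = (4^3)^2 = 64^2 = 4096
4^7 = 4 * 4^6 = 4 * 4096 = 16384
4^14 = (4^7)^2 = 16384^2 = 268435456
4^15 = 4 * 4^14 = 4 * 268435456 = 1073741824
4^30 = (4^15)^2 = 1073741824^2 = 1152921504606846976

Result: 1152921504606846976
Multiplications needed: 7 (7 lines after 4^1)

4^30 = 1152921504606846976. Using exponentiation by squaring, this requires 7 multiplications. The key idea: if the exponent is even, square the half-power; if odd, multiply by the base once.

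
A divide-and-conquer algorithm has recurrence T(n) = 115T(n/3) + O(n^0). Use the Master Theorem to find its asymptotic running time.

Master Theorem for T(n) = 115T(n/3) + O(n^0):

a = 115, b = 3, c = 0
log_b(a) = log_3(115) = 4.3190

Case 1: c = 0 < log_3(115) = 4.3190
T(n) = O(n^(log_3 115))

For T(n) = 115T(n/3) + O(n^0): log_3(115) = 4.3190. This is Case 1 of the Master Theorem (c < log_b(a), work dominated by leaves), giving O(n^(log_3 115)).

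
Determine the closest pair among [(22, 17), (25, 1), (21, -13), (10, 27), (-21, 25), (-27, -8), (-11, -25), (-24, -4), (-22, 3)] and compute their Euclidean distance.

Computing all pairwise distances among 9 points:

d((22, 17), (25, 1)) = 16.2788
d((22, 17), (21, -13)) = 30.0167
d((22, 17), (10, 27)) = 15.6205
d((22, 17), (-21, 25)) = 43.7379
d((22, 17), (-27, -8)) = 55.0091
d((22, 17), (-11, -25)) = 53.4135
d((22, 17), (-24, -4)) = 50.5668
d((22, 17), (-22, 3)) = 46.1736
d((25, 1), (21, -13)) = 14.5602
d((25, 1), (10, 27)) = 30.0167
d((25, 1), (-21, 25)) = 51.8845
d((25, 1), (-27, -8)) = 52.7731
d((25, 1), (-11, -25)) = 44.4072
d((25, 1), (-24, -4)) = 49.2544
d((25, 1), (-22, 3)) = 47.0425
d((21, -13), (10, 27)) = 41.4849
d((21, -13), (-21, 25)) = 56.6392
d((21, -13), (-27, -8)) = 48.2597
d((21, -13), (-11, -25)) = 34.176
d((21, -13), (-24, -4)) = 45.8912
d((21, -13), (-22, 3)) = 45.8803
d((10, 27), (-21, 25)) = 31.0644
d((10, 27), (-27, -8)) = 50.9313
d((10, 27), (-11, -25)) = 56.0803
d((10, 27), (-24, -4)) = 46.0109
d((10, 27), (-22, 3)) = 40.0
d((-21, 25), (-27, -8)) = 33.541
d((-21, 25), (-11, -25)) = 50.9902
d((-21, 25), (-24, -4)) = 29.1548
d((-21, 25), (-22, 3)) = 22.0227
d((-27, -8), (-11, -25)) = 23.3452
d((-27, -8), (-24, -4)) = 5.0 <-- minimum
d((-27, -8), (-22, 3)) = 12.083
d((-11, -25), (-24, -4)) = 24.6982
d((-11, -25), (-22, 3)) = 30.0832
d((-24, -4), (-22, 3)) = 7.2801

Closest pair: (-27, -8) and (-24, -4) with distance 5.0

The closest pair is (-27, -8) and (-24, -4) with Euclidean distance 5.0. For 9 points, brute-force pairwise comparison is shown above. For large n, the divide-and-conquer algorithm (sort by x, recurse on halves, check the dividing strip) achieves O(n log n).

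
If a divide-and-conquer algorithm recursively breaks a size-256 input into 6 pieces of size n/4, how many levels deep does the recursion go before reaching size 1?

For divide and conquer with division factor 4:

Problem sizes at each level:
Level 0: 256
Level 1: 64
Level 2: 16
Level 3: 4
Level 4: 1

The root is level 0 and the size-1 base case is level 4 (the tree spans levels 0 through 4, i.e. 5 levels counting the root), so the depth is the number of divisions: log_4(256) = 4

The recursion tree depth is log_4(256) = 4. At each level, the problem size is divided by 4, so it takes 4 divisions to reduce to a base case of size 1. The algorithm makes 6 recursive calls at each level.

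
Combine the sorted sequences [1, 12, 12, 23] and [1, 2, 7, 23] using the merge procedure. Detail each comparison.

Merging process:

Compare 1 vs 1: take 1 from left. Merged: [1]
Compare 12 vs 1: take 1 from right. Merged: [1, 1]
Compare 12 vs 2: take 2 from right. Merged: [1, 1, 2]
Compare 12 vs 7: take 7 from right. Merged: [1, 1, 2, 7]
Compare 12 vs 23: take 12 from left. Merged: [1, 1, 2, 7, 12]
Compare 12 vs 23: take 12 from left. Merged: [1, 1, 2, 7, 12, 12]
Compare 23 vs 23: take 23 from left. Merged: [1, 1, 2, 7, 12, 12, 23]
Append remaining from right: [23]. Merged: [1, 1, 2, 7, 12, 12, 23, 23]

Final merged array: [1, 1, 2, 7, 12, 12, 23, 23]
Total comparisons: 7

The merged array is [1, 1, 2, 7, 12, 12, 23, 23], requiring 7 comparisons. The merge step runs in O(n) time where n is the total number of elements.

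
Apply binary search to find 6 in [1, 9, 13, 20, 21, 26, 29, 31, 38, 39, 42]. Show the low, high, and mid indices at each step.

Binary search for 6 in [1, 9, 13, 20, 21, 26, 29, 31, 38, 39, 42]:

lo=0, hi=10, mid=5, arr[mid]=26 -> 26 > 6, search left half
lo=0, hi=4, mid=2, arr[mid]=13 -> 13 > 6, search left half
lo=0, hi=1, mid=0, arr[mid]=1 -> 1 < 6, search right half
lo=1, hi=1, mid=1, arr[mid]=9 -> 9 > 6, search left half
lo=1 > hi=0, target 6 not found

Binary search determines that 6 is not in the array after 4 comparisons. The search space was exhausted without finding the target.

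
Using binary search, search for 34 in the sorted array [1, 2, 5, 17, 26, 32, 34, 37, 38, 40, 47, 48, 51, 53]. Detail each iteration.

Binary search for 34 in [1, 2, 5, 17, 26, 32, 34, 37, 38, 40, 47, 48, 51, 53]:

lo=0, hi=13, mid=6, arr[mid]=34 -> Found target at index 6!

Binary search finds 34 at index 6 after 1 comparisons. The search repeatedly halves the search space by comparing with the middle element.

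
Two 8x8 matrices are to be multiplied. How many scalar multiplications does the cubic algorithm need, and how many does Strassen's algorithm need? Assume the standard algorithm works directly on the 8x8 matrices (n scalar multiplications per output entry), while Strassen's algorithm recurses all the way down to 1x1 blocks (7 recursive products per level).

Matrix multiplication for 8x8 matrices:

Standard algorithm: 8^3 = 512 multiplications
Strassen's algorithm: 7^(log2(8)) = 7^3 = 343 multiplications
Savings: 512 - 343 = 169 multiplications

Standard: 512 multiplications (8^3). Strassen: 343 multiplications (7^3). Strassen reduces 8 recursive multiplications to 7 at each level.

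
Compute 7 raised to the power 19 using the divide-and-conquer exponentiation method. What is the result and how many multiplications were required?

Computing 7^19 by squaring (build up from 7^1; each line after the first costs one multiplication):

7^1 = 7
7^2 = (7^1)^2 = 7^2 = 49
7^4 = (7^2)^2 = 49^2 = 2401
7^8 = (7^4)^2 = 2401^2 = 5764801
7^9 = 7 * 7^8 = 7 * 5764801 = 40353607
7^18 = (7^9)^2 = 40353607^2 = 1628413597910449
7^19 = 7 * 7^18 = 7 * 1628413597910449 = 11398895185373143

Result: 11398895185373143
Multiplications needed: 6 (6 lines after 7^1)

7^19 = 11398895185373143. Using exponentiation by squaring, this requires 6 multiplications. The key idea: if the exponent is even, square the half-power; if odd, multiply by the base once.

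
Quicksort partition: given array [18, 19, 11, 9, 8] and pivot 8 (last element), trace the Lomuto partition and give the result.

Lomuto partition with pivot = 8:

Initial array: [18, 19, 11, 9, 8]

arr[0]=18 > 8: no swap
arr[1]=19 > 8: no swap
arr[2]=11 > 8: no swap
arr[3]=9 > 8: no swap

Place pivot at position 0: [8, 19, 11, 9, 18]
Pivot position: 0

After partitioning with pivot 8, the array becomes [8, 19, 11, 9, 18]. The pivot is placed at index 0. All elements to the left of the pivot are <= 8, and all elements to the right are > 8.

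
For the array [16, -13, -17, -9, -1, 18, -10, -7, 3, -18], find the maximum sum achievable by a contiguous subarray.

Using Kadane's algorithm on [16, -13, -17, -9, -1, 18, -10, -7, 3, -18]:

Scanning through the array:
Position 1 (value -13): max_ending_here = 3, max_so_far = 16
Position 2 (value -17): max_ending_here = -14, max_so_far = 16
Position 3 (value -9): max_ending_here = -9, max_so_far = 16
Position 4 (value -1): max_ending_here = -1, max_so_far = 16
Position 5 (value 18): max_ending_here = 18, max_so_far = 18
Position 6 (value -10): max_ending_here = 8, max_so_far = 18
Position 7 (value -7): max_ending_here = 1, max_so_far = 18
Position 8 (value 3): max_ending_here = 4, max_so_far = 18
Position 9 (value -18): max_ending_here = -14, max_so_far = 18

Maximum subarray: [18]
Maximum sum: 18

The maximum subarray is [18] with sum 18. This subarray runs from index 5 to index 5.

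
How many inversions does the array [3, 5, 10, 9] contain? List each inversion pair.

Finding inversions in [3, 5, 10, 9]:

(2, 3): arr[2]=10 > arr[3]=9

Total inversions: 1

The array has 1 inversion(s): (2,3). Each pair (i,j) satisfies i < j and arr[i] > arr[j].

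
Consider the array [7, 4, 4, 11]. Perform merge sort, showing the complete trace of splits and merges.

Merge sort trace:

Split: [7, 4, 4, 11] -> [7, 4] and [4, 11]
  Split: [7, 4] -> [7] and [4]
  Merge: [7] + [4] -> [4, 7]
  Split: [4, 11] -> [4] and [11]
  Merge: [4] + [11] -> [4, 11]
Merge: [4, 7] + [4, 11] -> [4, 4, 7, 11]

Final sorted array: [4, 4, 7, 11]

The merge sort proceeds by recursively splitting the array and merging sorted halves.
After all merges, the sorted array is [4, 4, 7, 11].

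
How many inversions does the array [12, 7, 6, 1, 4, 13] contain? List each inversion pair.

Finding inversions in [12, 7, 6, 1, 4, 13]:

(0, 1): arr[0]=12 > arr[1]=7
(0, 2): arr[0]=12 > arr[2]=6
(0, 3): arr[0]=12 > arr[3]=1
(0, 4): arr[0]=12 > arr[4]=4
(1, 2): arr[1]=7 > arr[2]=6
(1, 3): arr[1]=7 > arr[3]=1
(1, 4): arr[1]=7 > arr[4]=4
(2, 3): arr[2]=6 > arr[3]=1
(2, 4): arr[2]=6 > arr[4]=4

Total inversions: 9

The array has 9 inversion(s): (0,1), (0,2), (0,3), (0,4), (1,2), (1,3), (1,4), (2,3), (2,4). Each pair (i,j) satisfies i < j and arr[i] > arr[j].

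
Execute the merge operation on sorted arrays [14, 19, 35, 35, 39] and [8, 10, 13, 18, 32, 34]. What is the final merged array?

Merging process:

Compare 14 vs 8: take 8 from right. Merged: [8]
Compare 14 vs 10: take 10 from right. Merged: [8, 10]
Compare 14 vs 13: take 13 from right. Merged: [8, 10, 13]
Compare 14 vs 18: take 14 from left. Merged: [8, 10, 13, 14]
Compare 19 vs 18: take 18 from right. Merged: [8, 10, 13, 14, 18]
Compare 19 vs 32: take 19 from left. Merged: [8, 10, 13, 14, 18, 19]
Compare 35 vs 32: take 32 from right. Merged: [8, 10, 13, 14, 18, 19, 32]
Compare 35 vs 34: take 34 from right. Merged: [8, 10, 13, 14, 18, 19, 32, 34]
Append remaining from left: [35, 35, 39]. Merged: [8, 10, 13, 14, 18, 19, 32, 34, 35, 35, 39]

Final merged array: [8, 10, 13, 14, 18, 19, 32, 34, 35, 35, 39]
Total comparisons: 8

The merged array is [8, 10, 13, 14, 18, 19, 32, 34, 35, 35, 39], requiring 8 comparisons. The merge step runs in O(n) time where n is the total number of elements.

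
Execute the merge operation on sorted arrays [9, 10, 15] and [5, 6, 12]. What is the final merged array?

Merging process:

Compare 9 vs 5: take 5 from right. Merged: [5]
Compare 9 vs 6: take 6 from right. Merged: [5, 6]
Compare 9 vs 12: take 9 from left. Merged: [5, 6, 9]
Compare 10 vs 12: take 10 from left. Merged: [5, 6, 9, 10]
Compare 15 vs 12: take 12 from right. Merged: [5, 6, 9, 10, 12]
Append remaining from left: [15]. Merged: [5, 6, 9, 10, 12, 15]

Final merged array: [5, 6, 9, 10, 12, 15]
Total comparisons: 5

The merged array is [5, 6, 9, 10, 12, 15], requiring 5 comparisons. The merge step runs in O(n) time where n is the total number of elements.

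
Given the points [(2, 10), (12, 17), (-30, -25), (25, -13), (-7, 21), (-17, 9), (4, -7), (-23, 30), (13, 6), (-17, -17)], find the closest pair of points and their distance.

Computing all pairwise distances among 10 points:

d((2, 10), (12, 17)) = 12.2066
d((2, 10), (-30, -25)) = 47.4236
d((2, 10), (25, -13)) = 32.5269
d((2, 10), (-7, 21)) = 14.2127
d((2, 10), (-17, 9)) = 19.0263
d((2, 10), (4, -7)) = 17.1172
d((2, 10), (-23, 30)) = 32.0156
d((2, 10), (13, 6)) = 11.7047
d((2, 10), (-17, -17)) = 33.0151
d((12, 17), (-30, -25)) = 59.397
d((12, 17), (25, -13)) = 32.6956
d((12, 17), (-7, 21)) = 19.4165
d((12, 17), (-17, 9)) = 30.0832
d((12, 17), (4, -7)) = 25.2982
d((12, 17), (-23, 30)) = 37.3363
d((12, 17), (13, 6)) = 11.0454 <-- minimum
d((12, 17), (-17, -17)) = 44.6878
d((-30, -25), (25, -13)) = 56.2939
d((-30, -25), (-7, 21)) = 51.4296
d((-30, -25), (-17, 9)) = 36.4005
d((-30, -25), (4, -7)) = 38.4708
d((-30, -25), (-23, 30)) = 55.4437
d((-30, -25), (13, 6)) = 53.0094
d((-30, -25), (-17, -17)) = 15.2643
d((25, -13), (-7, 21)) = 46.6905
d((25, -13), (-17, 9)) = 47.4131
d((25, -13), (4, -7)) = 21.8403
d((25, -13), (-23, 30)) = 64.4438
d((25, -13), (13, 6)) = 22.4722
d((25, -13), (-17, -17)) = 42.19
d((-7, 21), (-17, 9)) = 15.6205
d((-7, 21), (4, -7)) = 30.0832
d((-7, 21), (-23, 30)) = 18.3576
d((-7, 21), (13, 6)) = 25.0
d((-7, 21), (-17, -17)) = 39.2938
d((-17, 9), (4, -7)) = 26.4008
d((-17, 9), (-23, 30)) = 21.8403
d((-17, 9), (13, 6)) = 30.1496
d((-17, 9), (-17, -17)) = 26.0
d((4, -7), (-23, 30)) = 45.8039
d((4, -7), (13, 6)) = 15.8114
d((4, -7), (-17, -17)) = 23.2594
d((-23, 30), (13, 6)) = 43.2666
d((-23, 30), (-17, -17)) = 47.3814
d((13, 6), (-17, -17)) = 37.8021

Closest pair: (12, 17) and (13, 6) with distance 11.0454

The closest pair is (12, 17) and (13, 6) with Euclidean distance 11.0454. For 10 points, brute-force pairwise comparison is shown above. For large n, the divide-and-conquer algorithm (sort by x, recurse on halves, check the dividing strip) achieves O(n log n).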